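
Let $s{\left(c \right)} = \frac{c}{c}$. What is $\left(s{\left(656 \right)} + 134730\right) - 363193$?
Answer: $-228462$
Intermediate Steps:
$s{\left(c \right)} = 1$
$\left(s{\left(656 \right)} + 134730\right) - 363193 = \left(1 + 134730\right) - 363193 = 134731 - 363193 = -228462$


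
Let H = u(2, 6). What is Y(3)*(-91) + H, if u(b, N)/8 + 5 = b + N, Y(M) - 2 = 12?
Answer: -1250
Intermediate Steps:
Y(M) = 14 (Y(M) = 2 + 12 = 14)
u(b, N) = -40 + 8*N + 8*b (u(b, N) = -40 + 8*(b + N) = -40 + 8*(N + b) = -40 + (8*N + 8*b) = -40 + 8*N + 8*b)
H = 24 (H = -40 + 8*6 + 8*2 = -40 + 48 + 16 = 24)
Y(3)*(-91) + H = 14*(-91) + 24 = -1274 + 24 = -1250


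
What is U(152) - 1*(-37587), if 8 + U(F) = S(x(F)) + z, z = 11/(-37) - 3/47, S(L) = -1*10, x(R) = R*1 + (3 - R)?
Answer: 65331863/1739 ≈ 37569.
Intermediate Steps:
x(R) = 3 (x(R) = R + (3 - R) = 3)
S(L) = -10
z = -628/1739 (z = 11*(-1/37) - 3*1/47 = -11/37 - 3/47 = -628/1739 ≈ -0.36113)
U(F) = -31930/1739 (U(F) = -8 + (-10 - 628/1739) = -8 - 18018/1739 = -31930/1739)
U(152) - 1*(-37587) = -31930/1739 - 1*(-37587) = -31930/1739 + 37587 = 65331863/1739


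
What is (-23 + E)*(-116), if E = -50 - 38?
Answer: 12876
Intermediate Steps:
E = -88
(-23 + E)*(-116) = (-23 - 88)*(-116) = -111*(-116) = 12876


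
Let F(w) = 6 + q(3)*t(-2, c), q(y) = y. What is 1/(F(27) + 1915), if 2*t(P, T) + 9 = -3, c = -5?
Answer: 1/1903 ≈ 0.00052549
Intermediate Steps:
t(P, T) = -6 (t(P, T) = -9/2 + (½)*(-3) = -9/2 - 3/2 = -6)
F(w) = -12 (F(w) = 6 + 3*(-6) = 6 - 18 = -12)
1/(F(27) + 1915) = 1/(-12 + 1915) = 1/1903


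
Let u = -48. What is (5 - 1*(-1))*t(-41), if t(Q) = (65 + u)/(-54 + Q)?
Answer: -102/95 ≈ -1.0737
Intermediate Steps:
t(Q) = 17/(-54 + Q) (t(Q) = (65 - 48)/(-54 + Q) = 17/(-54 + Q))
(5 - 1*(-1))*t(-41) = (5 - 1*(-1))*(17/(-54 - 41)) = (5 + 1)*(17/(-95)) = 6*(17*(-1/95)) = 6*(-17/95) = -102/95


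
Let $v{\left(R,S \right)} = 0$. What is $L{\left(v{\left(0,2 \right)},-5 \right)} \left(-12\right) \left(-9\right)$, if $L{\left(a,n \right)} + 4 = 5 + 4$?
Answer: $540$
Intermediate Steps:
$L{\left(a,n \right)} = 5$ ($L{\left(a,n \right)} = -4 + \left(5 + 4\right) = -4 + 9 = 5$)
$L{\left(v{\left(0,2 \right)},-5 \right)} \left(-12\right) \left(-9\right) = 5 \left(-12\right) \left(-9\right) = \left(-60\right) \left(-9\right) = 540$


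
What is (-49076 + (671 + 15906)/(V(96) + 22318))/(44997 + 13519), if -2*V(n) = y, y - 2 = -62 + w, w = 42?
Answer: -1095703275/1306486732 ≈ -0.83866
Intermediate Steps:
y = -18 (y = 2 + (-62 + 42) = 2 - 20 = -18)
V(n) = 9 (V(n) = -½*(-18) = 9)
(-49076 + (671 + 15906)/(V(96) + 22318))/(44997 + 13519) = (-49076 + (671 + 15906)/(9 + 22318))/(44997 + 13519) = (-49076 + 16577/22327)/58516 = (-49076 + 16577*(1/22327))*(1/58516) = (-49076 + 16577/22327)*(1/58516) = -1095703275/22327*1/58516 = -1095703275/1306486732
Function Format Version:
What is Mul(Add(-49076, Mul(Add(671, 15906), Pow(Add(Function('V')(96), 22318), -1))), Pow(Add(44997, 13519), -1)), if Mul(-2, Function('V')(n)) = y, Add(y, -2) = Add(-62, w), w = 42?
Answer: Rational(-1095703275, 1306486732) ≈ -0.83866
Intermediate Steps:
y = -18 (y = Add(2, Add(-62, 42)) = Add(2, -20) = -18)
Function('V')(n) = 9 (Function('V')(n) = Mul(Rational(-1, 2), -18) = 9)
Mul(Add(-49076, Mul(Add(671, 15906), Pow(Add(Function('V')(96), 22318), -1))), Pow(Add(44997, 13519), -1)) = Mul(Add(-49076, Mul(Add(671, 15906), Pow(Add(9, 22318), -1))), Pow(Add(44997, 13519), -1)) = Mul(Add(-49076, Mul(16577, Pow(22327, -1))), Pow(58516, -1)) = Mul(Add(-49076, Mul(16577, Rational(1, 22327))), Rational(1, 58516)) = Mul(Add(-49076, Rational(16577, 22327)), Rational(1, 58516)) = Mul(Rational(-1095703275, 22327), Rational(1, 58516)) = Rational(-1095703275, 1306486732)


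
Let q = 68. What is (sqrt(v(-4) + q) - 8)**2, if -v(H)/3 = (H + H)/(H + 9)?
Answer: 684/5 - 32*sqrt(455)/5 ≈ 0.28333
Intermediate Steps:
v(H) = -6*H/(9 + H) (v(H) = -3*(H + H)/(H + 9) = -3*2*H/(9 + H) = -6*H/(9 + H))
(sqrt(v(-4) + q) - 8)**2 = (sqrt(-6*(-4)/(9 - 4) + 68) - 8)**2 = (sqrt(-6*(-4)/5 + 68) - 8)**2 = (sqrt(-6*(-4)*1/5 + 68) - 8)**2 = (sqrt(24/5 + 68) - 8)**2 = (sqrt(364/5) - 8)**2 = (2*sqrt(455)/5 - 8)**2 = (-8 + 2*sqrt(455)/5)**2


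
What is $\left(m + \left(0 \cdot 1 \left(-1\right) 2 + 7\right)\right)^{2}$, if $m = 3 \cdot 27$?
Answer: $7744$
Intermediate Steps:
$m = 81$
$\left(m + \left(0 \cdot 1 \left(-1\right) 2 + 7\right)\right)^{2} = \left(81 + \left(0 \cdot 1 \left(-1\right) 2 + 7\right)\right)^{2} = \left(81 + \left(0 \left(\left(-1\right) 2\right) + 7\right)\right)^{2} = \left(81 + \left(0 \left(-2\right) + 7\right)\right)^{2} = \left(81 + \left(0 + 7\right)\right)^{2} = \left(81 + 7\right)^{2} = 88^{2} = 7744$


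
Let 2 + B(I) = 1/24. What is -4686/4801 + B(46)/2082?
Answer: -234375695/239896368 ≈ -0.97699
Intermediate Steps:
B(I) = -47/24 (B(I) = -2 + 1/24 = -47/24)
-4686/4801 + B(46)/2082 = -4686/4801 - 47/24/2082 = -4686*1/4801 - 47/24*1/2082 = -4686/4801 - 47/49968 = -234375695/239896368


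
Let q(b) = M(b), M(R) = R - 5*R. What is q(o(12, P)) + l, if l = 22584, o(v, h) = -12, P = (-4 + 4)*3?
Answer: 22632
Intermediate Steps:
P = 0 (P = 0*3 = 0)
M(R) = -4*R
q(b) = -4*b
q(o(12, P)) + l = -4*(-12) + 22584 = 48 + 22584 = 22632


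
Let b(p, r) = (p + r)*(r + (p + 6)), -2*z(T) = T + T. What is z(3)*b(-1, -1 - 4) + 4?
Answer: 4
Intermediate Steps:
z(T) = -T (z(T) = -(T + T)/2 = -T)
b(p, r) = (p + r)*(6 + p + r) (b(p, r) = (p + r)*(r + (6 + p)) = (p + r)*(6 + p + r))
z(3)*b(-1, -1 - 4) + 4 = (-1*3)*((-1)**2 + (-1 - 4)**2 + 6*(-1) + 6*(-1 - 4) + 2*(-1)*(-1 - 4)) + 4 = -3*(1 + (-5)**2 - 6 + 6*(-5) + 2*(-1)*(-5)) + 4 = -3*(1 + 25 - 6 - 30 + 10) + 4 = -3*0 + 4 = 0 + 4 = 4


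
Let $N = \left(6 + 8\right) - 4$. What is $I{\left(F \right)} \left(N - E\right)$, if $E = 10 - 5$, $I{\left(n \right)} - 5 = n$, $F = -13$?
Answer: $-40$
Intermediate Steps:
$I{\left(n \right)} = 5 + n$
$N = 10$ ($N = 14 - 4 = 10$)
$E = 5$ ($E = 10 - 5 = 5$)
$I{\left(F \right)} \left(N - E\right) = \left(5 - 13\right) \left(10 - 5\right) = - 8 \left(10 - 5\right) = \left(-8\right) 5 = -40$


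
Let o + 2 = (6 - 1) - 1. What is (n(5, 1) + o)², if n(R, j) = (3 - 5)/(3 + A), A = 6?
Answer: 256/81 ≈ 3.1605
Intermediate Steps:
n(R, j) = -2/9 (n(R, j) = (3 - 5)/(3 + 6) = -2/9)
o = 2 (o = -2 + ((6 - 1) - 1) = -2 + (5 - 1) = -2 + 4 = 2)
(n(5, 1) + o)² = (-2/9 + 2)² = (16/9)² = 256/81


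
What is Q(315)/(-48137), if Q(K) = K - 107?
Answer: -208/48137 ≈ -0.0043210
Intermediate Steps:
Q(K) = -107 + K
Q(315)/(-48137) = (-107 + 315)/(-48137) = 208*(-1/48137) = -208/48137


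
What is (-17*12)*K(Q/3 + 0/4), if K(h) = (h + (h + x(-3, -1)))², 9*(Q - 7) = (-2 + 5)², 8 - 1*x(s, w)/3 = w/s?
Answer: -491300/3 ≈ -1.6377e+5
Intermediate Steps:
x(s, w) = 24 - 3*w/s
Q = 8 (Q = 7 + (-2 + 5)²/9 = 7 + (⅑)*3² = 7 + (⅑)*9 = 7 + 1 = 8)
K(h) = (23 + 2*h)² (K(h) = (h + (h + (24 - 3*(-1)/(-3))))² = (h + (h + (24 - 3*(-1)*(-⅓))))² = (h + (h + (24 - 1)))² = (h + (h + 23))² = (h + (23 + h))² = (23 + 2*h)²)
(-17*12)*K(Q/3 + 0/4) = (-17*12)*(23 + 2*(8/3 + 0/4))² = -204*(23 + 2*(8*(⅓) + 0*(¼)))² = -204*(23 + 2*(8/3 + 0))² = -204*(23 + 2*(8/3))² = -204*(23 + 16/3)² = -204*(85/3)² = -204*7225/9 = -491300/3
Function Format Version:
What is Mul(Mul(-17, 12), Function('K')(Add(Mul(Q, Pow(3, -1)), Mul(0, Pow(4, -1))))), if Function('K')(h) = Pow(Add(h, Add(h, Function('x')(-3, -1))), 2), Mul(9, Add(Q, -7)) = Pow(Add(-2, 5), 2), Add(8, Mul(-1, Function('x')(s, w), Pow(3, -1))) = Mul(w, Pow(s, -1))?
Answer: Rational(-491300, 3) ≈ -1.6377e+5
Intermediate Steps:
Function('x')(s, w) = Add(24, Mul(-3, w, Pow(s, -1))) (Function('x')(s, w) = Add(24, Mul(-3, Mul(w, Pow(s, -1)))) = Add(24, Mul(-3, w, Pow(s, -1))))
Q = 8 (Q = Add(7, Mul(Rational(1, 9), Pow(Add(-2, 5), 2))) = Add(7, Mul(Rational(1, 9), Pow(3, 2))) = Add(7, Mul(Rational(1, 9), 9)) = Add(7, 1) = 8)
Function('K')(h) = Pow(Add(23, Mul(2, h)), 2) (Function('K')(h) = Pow(Add(h, Add(h, Add(24, Mul(-3, -1, Pow(-3, -1))))), 2) = Pow(Add(h, Add(h, Add(24, Mul(-3, -1, Rational(-1, 3))))), 2) = Pow(Add(h, Add(h, Add(24, -1))), 2) = Pow(Add(h, Add(h, 23)), 2) = Pow(Add(h, Add(23, h)), 2) = Pow(Add(23, Mul(2, h)), 2))
Mul(Mul(-17, 12), Function('K')(Add(Mul(Q, Pow(3, -1)), Mul(0, Pow(4, -1))))) = Mul(Mul(-17, 12), Pow(Add(23, Mul(2, Add(Mul(8, Pow(3, -1)), Mul(0, Pow(4, -1))))), 2)) = Mul(-204, Pow(Add(23, Mul(2, Add(Mul(8, Rational(1, 3)), Mul(0, Rational(1, 4))))), 2)) = Mul(-204, Pow(Add(23, Mul(2, Add(Rational(8, 3), 0))), 2)) = Mul(-204, Pow(Add(23, Mul(2, Rational(8, 3))), 2)) = Mul(-204, Pow(Add(23, Rational(16, 3)), 2)) = Mul(-204, Pow(Rational(85, 3), 2)) = Mul(-204, Rational(7225, 9)) = Rational(-491300, 3)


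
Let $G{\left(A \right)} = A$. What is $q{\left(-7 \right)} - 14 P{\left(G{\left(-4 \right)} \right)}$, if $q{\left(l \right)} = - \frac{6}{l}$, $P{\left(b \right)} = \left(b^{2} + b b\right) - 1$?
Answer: $- \frac{3032}{7} \approx -433.14$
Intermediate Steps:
$P{\left(b \right)} = -1 + 2 b^{2}$ ($P{\left(b \right)} = \left(b^{2} + b^{2}\right) - 1 = 2 b^{2} - 1 = -1 + 2 b^{2}$)
$q{\left(-7 \right)} - 14 P{\left(G{\left(-4 \right)} \right)} = - \frac{6}{-7} - 14 \left(-1 + 2 \left(-4\right)^{2}\right) = \left(-6\right) \left(- \frac{1}{7}\right) - 14 \left(-1 + 2 \cdot 16\right) = \frac{6}{7} - 14 \left(-1 + 32\right) = \frac{6}{7} - 434 = - \frac{3032}{7}$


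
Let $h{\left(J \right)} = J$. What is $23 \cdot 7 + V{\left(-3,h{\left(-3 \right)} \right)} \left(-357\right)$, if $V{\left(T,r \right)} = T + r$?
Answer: $2303$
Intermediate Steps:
$23 \cdot 7 + V{\left(-3,h{\left(-3 \right)} \right)} \left(-357\right) = 23 \cdot 7 + \left(-3 - 3\right) \left(-357\right) = 161 - -2142 = 161 + 2142 = 2303$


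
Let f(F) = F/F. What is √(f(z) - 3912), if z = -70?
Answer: I*√3911 ≈ 62.538*I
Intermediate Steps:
f(F) = 1
√(f(z) - 3912) = √(1 - 3912) = √(-3911) = I*√3911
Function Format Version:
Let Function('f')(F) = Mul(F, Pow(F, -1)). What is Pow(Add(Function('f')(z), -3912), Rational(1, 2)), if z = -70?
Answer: Mul(I, Pow(3911, Rational(1, 2))) ≈ Mul(62.538, I)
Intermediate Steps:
Function('f')(F) = 1
Pow(Add(Function('f')(z), -3912), Rational(1, 2)) = Pow(Add(1, -3912), Rational(1, 2)) = Pow(-3911, Rational(1, 2)) = Mul(I, Pow(3911, Rational(1, 2)))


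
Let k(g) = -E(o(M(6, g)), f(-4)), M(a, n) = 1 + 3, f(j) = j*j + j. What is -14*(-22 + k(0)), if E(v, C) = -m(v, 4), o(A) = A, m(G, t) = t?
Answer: 252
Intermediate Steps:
f(j) = j + j² (f(j) = j² + j = j + j²)
M(a, n) = 4
E(v, C) = -4 (E(v, C) = -1*4 = -4)
k(g) = 4 (k(g) = -1*(-4) = 4)
-14*(-22 + k(0)) = -14*(-22 + 4) = -14*(-18) = 252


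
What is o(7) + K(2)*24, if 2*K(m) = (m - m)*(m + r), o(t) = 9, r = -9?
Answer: 9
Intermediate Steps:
K(m) = 0 (K(m) = ((m - m)*(m - 9))/2 = (0*(-9 + m))/2 = (½)*0 = 0)
o(7) + K(2)*24 = 9 + 0*24 = 9 + 0 = 9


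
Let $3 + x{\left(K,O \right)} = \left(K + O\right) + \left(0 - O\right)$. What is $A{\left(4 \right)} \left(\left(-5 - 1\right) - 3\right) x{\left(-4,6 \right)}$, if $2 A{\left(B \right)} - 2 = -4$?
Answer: $-63$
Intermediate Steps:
$A{\left(B \right)} = -1$ ($A{\left(B \right)} = 1 + \frac{1}{2} \left(-4\right) = 1 - 2 = -1$)
$x{\left(K,O \right)} = -3 + K$ ($x{\left(K,O \right)} = -3 + \left(\left(K + O\right) + \left(0 - O\right)\right) = -3 + \left(\left(K + O\right) - O\right) = -3 + K$)
$A{\left(4 \right)} \left(\left(-5 - 1\right) - 3\right) x{\left(-4,6 \right)} = - (\left(-5 - 1\right) - 3) \left(-3 - 4\right) = - (-6 - 3) \left(-7\right) = \left(-1\right) \left(-9\right) \left(-7\right) = 9 \left(-7\right) = -63$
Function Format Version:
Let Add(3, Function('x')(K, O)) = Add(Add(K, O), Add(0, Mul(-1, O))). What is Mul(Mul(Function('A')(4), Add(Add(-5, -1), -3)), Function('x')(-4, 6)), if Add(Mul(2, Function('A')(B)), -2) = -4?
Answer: -63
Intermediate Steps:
Function('A')(B) = -1 (Function('A')(B) = Add(1, Mul(Rational(1, 2), -4)) = Add(1, -2) = -1)
Function('x')(K, O) = Add(-3, K) (Function('x')(K, O) = Add(-3, Add(Add(K, O), Add(0, Mul(-1, O)))) = Add(-3, Add(Add(K, O), Mul(-1, O))) = Add(-3, K))
Mul(Mul(Function('A')(4), Add(Add(-5, -1), -3)), Function('x')(-4, 6)) = Mul(Mul(-1, Add(Add(-5, -1), -3)), Add(-3, -4)) = Mul(Mul(-1, Add(-6, -3)), -7) = Mul(Mul(-1, -9), -7) = Mul(9, -7) = -63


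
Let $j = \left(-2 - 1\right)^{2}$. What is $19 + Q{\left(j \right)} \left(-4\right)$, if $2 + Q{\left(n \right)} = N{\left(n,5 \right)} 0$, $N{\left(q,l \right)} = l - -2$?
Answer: $27$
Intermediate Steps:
$N{\left(q,l \right)} = 2 + l$ ($N{\left(q,l \right)} = l + 2 = 2 + l$)
$j = 9$ ($j = \left(-3\right)^{2} = 9$)
$Q{\left(n \right)} = -2$ ($Q{\left(n \right)} = -2 + \left(2 + 5\right) 0 = -2 + 7 \cdot 0 = -2 + 0 = -2$)
$19 + Q{\left(j \right)} \left(-4\right) = 19 - -8 = 19 + 8 = 27$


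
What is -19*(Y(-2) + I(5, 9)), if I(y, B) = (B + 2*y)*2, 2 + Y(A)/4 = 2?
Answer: -722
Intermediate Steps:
Y(A) = 0 (Y(A) = -8 + 4*2 = -8 + 8 = 0)
I(y, B) = 2*B + 4*y
-19*(Y(-2) + I(5, 9)) = -19*(0 + (2*9 + 4*5)) = -19*(0 + (18 + 20)) = -19*(0 + 38) = -19*38 = -722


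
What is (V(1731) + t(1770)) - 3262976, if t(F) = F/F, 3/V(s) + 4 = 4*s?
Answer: -22579786997/6920 ≈ -3.2630e+6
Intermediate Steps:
V(s) = 3/(-4 + 4*s)
t(F) = 1
(V(1731) + t(1770)) - 3262976 = (3/(4*(-1 + 1731)) + 1) - 3262976 = ((¾)/1730 + 1) - 3262976 = ((¾)*(1/1730) + 1) - 3262976 = (3/6920 + 1) - 3262976 = 6923/6920 - 3262976 = -22579786997/6920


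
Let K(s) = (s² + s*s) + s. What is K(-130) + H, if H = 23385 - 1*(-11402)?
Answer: 68457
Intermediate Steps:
H = 34787 (H = 23385 + 11402 = 34787)
K(s) = s + 2*s² (K(s) = (s² + s²) + s = 2*s² + s = s + 2*s²)
K(-130) + H = -130*(1 + 2*(-130)) + 34787 = -130*(1 - 260) + 34787 = -130*(-259) + 34787 = 33670 + 34787 = 68457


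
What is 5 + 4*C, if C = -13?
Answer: -47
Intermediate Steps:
5 + 4*C = 5 + 4*(-13) = 5 - 52 = -47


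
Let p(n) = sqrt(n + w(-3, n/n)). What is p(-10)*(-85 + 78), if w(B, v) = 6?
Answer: -14*I ≈ -14.0*I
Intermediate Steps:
p(n) = sqrt(6 + n) (p(n) = sqrt(n + 6) = sqrt(6 + n))
p(-10)*(-85 + 78) = sqrt(6 - 10)*(-85 + 78) = sqrt(-4)*(-7) = (2*I)*(-7) = -14*I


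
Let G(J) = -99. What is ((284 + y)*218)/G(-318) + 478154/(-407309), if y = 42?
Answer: -28993973258/40323591 ≈ -719.03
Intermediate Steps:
((284 + y)*218)/G(-318) + 478154/(-407309) = ((284 + 42)*218)/(-99) + 478154/(-407309) = (326*218)*(-1/99) + 478154*(-1/407309) = 71068*(-1/99) - 478154/407309 = -71068/99 - 478154/407309 = -28993973258/40323591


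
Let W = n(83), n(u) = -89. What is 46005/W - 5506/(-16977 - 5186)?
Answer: -1019118781/1972507 ≈ -516.66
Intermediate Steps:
W = -89
46005/W - 5506/(-16977 - 5186) = 46005/(-89) - 5506/(-16977 - 5186) = 46005*(-1/89) - 5506/(-22163) = -46005/89 - 5506*(-1/22163) = -46005/89 + 5506/22163 = -1019118781/1972507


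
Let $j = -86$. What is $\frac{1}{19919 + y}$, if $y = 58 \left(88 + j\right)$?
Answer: $\frac{1}{20035} \approx 4.9913 \cdot 10^{-5}$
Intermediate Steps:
$y = 116$ ($y = 58 \left(88 - 86\right) = 58 \cdot 2 = 116$)
$\frac{1}{19919 + y} = \frac{1}{19919 + 116} = \frac{1}{20035}$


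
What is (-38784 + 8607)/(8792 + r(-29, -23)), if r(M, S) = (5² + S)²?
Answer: -10059/2932 ≈ -3.4308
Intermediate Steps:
r(M, S) = (25 + S)²
(-38784 + 8607)/(8792 + r(-29, -23)) = (-38784 + 8607)/(8792 + (25 - 23)²) = -30177/(8792 + 2²) = -30177/(8792 + 4) = -30177/8796 = -30177*1/8796 = -10059/2932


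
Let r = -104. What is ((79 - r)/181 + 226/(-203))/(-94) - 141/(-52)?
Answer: 243593543/89799892 ≈ 2.7126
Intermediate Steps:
((79 - r)/181 + 226/(-203))/(-94) - 141/(-52) = ((79 - 1*(-104))/181 + 226/(-203))/(-94) - 141/(-52) = ((79 + 104)*(1/181) + 226*(-1/203))*(-1/94) - 141*(-1/52) = (183*(1/181) - 226/203)*(-1/94) + 141/52 = (183/181 - 226/203)*(-1/94) + 141/52 = -3757/36743*(-1/94) + 141/52 = 3757/3453842 + 141/52 = 243593543/89799892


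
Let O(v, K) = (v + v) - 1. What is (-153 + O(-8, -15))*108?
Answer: -18360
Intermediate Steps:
O(v, K) = -1 + 2*v (O(v, K) = 2*v - 1 = -1 + 2*v)
(-153 + O(-8, -15))*108 = (-153 + (-1 + 2*(-8)))*108 = (-153 + (-1 - 16))*108 = (-153 - 17)*108 = -170*108 = -18360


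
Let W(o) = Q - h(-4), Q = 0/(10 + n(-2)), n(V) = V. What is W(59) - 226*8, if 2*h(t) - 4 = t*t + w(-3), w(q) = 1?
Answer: -3637/2 ≈ -1818.5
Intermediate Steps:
h(t) = 5/2 + t²/2 (h(t) = 2 + (t*t + 1)/2 = 2 + (t² + 1)/2 = 2 + (1 + t²)/2 = 2 + (½ + t²/2) = 5/2 + t²/2)
Q = 0 (Q = 0/(10 - 2) = 0/8 = (⅛)*0 = 0)
W(o) = -21/2 (W(o) = 0 - (5/2 + (½)*(-4)²) = 0 - (5/2 + (½)*16) = 0 - (5/2 + 8) = 0 - 1*21/2 = 0 - 21/2 = -21/2)
W(59) - 226*8 = -21/2 - 226*8 = -21/2 - 1808 = -3637/2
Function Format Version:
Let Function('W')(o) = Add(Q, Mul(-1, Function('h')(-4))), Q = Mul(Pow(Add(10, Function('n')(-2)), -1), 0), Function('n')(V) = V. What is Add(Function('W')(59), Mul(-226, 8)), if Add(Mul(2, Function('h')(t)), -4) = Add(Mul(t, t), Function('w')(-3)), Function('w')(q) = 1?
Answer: Rational(-3637, 2) ≈ -1818.5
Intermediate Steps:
Function('h')(t) = Add(Rational(5, 2), Mul(Rational(1, 2), Pow(t, 2))) (Function('h')(t) = Add(2, Mul(Rational(1, 2), Add(Mul(t, t), 1))) = Add(2, Mul(Rational(1, 2), Add(Pow(t, 2), 1))) = Add(2, Mul(Rational(1, 2), Add(1, Pow(t, 2)))) = Add(2, Add(Rational(1, 2), Mul(Rational(1, 2), Pow(t, 2)))) = Add(Rational(5, 2), Mul(Rational(1, 2), Pow(t, 2))))
Q = 0 (Q = Mul(Pow(Add(10, -2), -1), 0) = Mul(Pow(8, -1), 0) = Mul(Rational(1, 8), 0) = 0)
Function('W')(o) = Rational(-21, 2) (Function('W')(o) = Add(0, Mul(-1, Add(Rational(5, 2), Mul(Rational(1, 2), Pow(-4, 2))))) = Add(0, Mul(-1, Add(Rational(5, 2), Mul(Rational(1, 2), 16)))) = Add(0, Mul(-1, Add(Rational(5, 2), 8))) = Add(0, Mul(-1, Rational(21, 2))) = Add(0, Rational(-21, 2)) = Rational(-21, 2))
Add(Function('W')(59), Mul(-226, 8)) = Add(Rational(-21, 2), Mul(-226, 8)) = Add(Rational(-21, 2), -1808) = Rational(-3637, 2)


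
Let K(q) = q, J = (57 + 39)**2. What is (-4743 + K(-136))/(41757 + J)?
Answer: -4879/50973 ≈ -0.095717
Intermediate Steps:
J = 9216 (J = 96**2 = 9216)
(-4743 + K(-136))/(41757 + J) = (-4743 - 136)/(41757 + 9216) = -4879/50973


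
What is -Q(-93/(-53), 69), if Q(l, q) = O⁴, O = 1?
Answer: -1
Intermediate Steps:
Q(l, q) = 1 (Q(l, q) = 1⁴ = 1)
-Q(-93/(-53), 69) = -1*1 = -1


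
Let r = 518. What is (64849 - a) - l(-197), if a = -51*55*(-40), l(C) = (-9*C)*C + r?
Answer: 301412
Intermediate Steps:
l(C) = 518 - 9*C² (l(C) = (-9*C)*C + 518 = -9*C² + 518 = 518 - 9*C²)
a = 112200 (a = -2805*(-40) = 112200)
(64849 - a) - l(-197) = (64849 - 1*112200) - (518 - 9*(-197)²) = (64849 - 112200) - (518 - 9*38809) = -47351 - (518 - 349281) = -47351 - 1*(-348763) = -47351 + 348763 = 301412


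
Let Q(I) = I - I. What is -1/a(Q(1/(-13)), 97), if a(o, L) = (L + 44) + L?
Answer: -1/238 ≈ -0.0042017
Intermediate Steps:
Q(I) = 0
a(o, L) = 44 + 2*L (a(o, L) = (44 + L) + L = 44 + 2*L)
-1/a(Q(1/(-13)), 97) = -1/(44 + 2*97) = -1/(44 + 194) = -1/238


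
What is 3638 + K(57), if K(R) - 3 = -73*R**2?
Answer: -233536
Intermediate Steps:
K(R) = 3 - 73*R**2
3638 + K(57) = 3638 + (3 - 73*57**2) = 3638 + (3 - 73*3249) = 3638 + (3 - 237177) = 3638 - 237174 = -233536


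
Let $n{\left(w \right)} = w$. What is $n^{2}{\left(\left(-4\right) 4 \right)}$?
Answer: $256$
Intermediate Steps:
$n^{2}{\left(\left(-4\right) 4 \right)} = \left(\left(-4\right) 4\right)^{2} = \left(-16\right)^{2} = 256$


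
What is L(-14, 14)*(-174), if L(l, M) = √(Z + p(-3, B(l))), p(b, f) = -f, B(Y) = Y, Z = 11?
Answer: -870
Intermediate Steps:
L(l, M) = √(11 - l)
L(-14, 14)*(-174) = √(11 - 1*(-14))*(-174) = √(11 + 14)*(-174) = √25*(-174) = 5*(-174) = -870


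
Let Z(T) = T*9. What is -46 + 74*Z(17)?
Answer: 11276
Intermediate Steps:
Z(T) = 9*T
-46 + 74*Z(17) = -46 + 74*(9*17) = -46 + 74*153 = -46 + 11322 = 11276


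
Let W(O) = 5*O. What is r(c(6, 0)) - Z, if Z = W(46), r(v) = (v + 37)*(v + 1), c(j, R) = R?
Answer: -193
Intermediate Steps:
r(v) = (1 + v)*(37 + v) (r(v) = (37 + v)*(1 + v) = (1 + v)*(37 + v))
Z = 230 (Z = 5*46 = 230)
r(c(6, 0)) - Z = (37 + 0**2 + 38*0) - 1*230 = (37 + 0 + 0) - 230 = 37 - 230 = -193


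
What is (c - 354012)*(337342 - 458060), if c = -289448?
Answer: 77677204280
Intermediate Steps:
(c - 354012)*(337342 - 458060) = (-289448 - 354012)*(337342 - 458060) = -643460*(-120718) = 77677204280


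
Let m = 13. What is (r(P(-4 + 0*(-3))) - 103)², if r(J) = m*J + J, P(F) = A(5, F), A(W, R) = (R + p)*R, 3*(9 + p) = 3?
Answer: 323761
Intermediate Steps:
p = -8 (p = -9 + (⅓)*3 = -9 + 1 = -8)
A(W, R) = R*(-8 + R) (A(W, R) = (R - 8)*R = (-8 + R)*R = R*(-8 + R))
P(F) = F*(-8 + F)
r(J) = 14*J (r(J) = 13*J + J = 14*J)
(r(P(-4 + 0*(-3))) - 103)² = (14*((-4 + 0*(-3))*(-8 + (-4 + 0*(-3)))) - 103)² = (14*((-4 + 0)*(-8 + (-4 + 0))) - 103)² = (14*(-4*(-8 - 4)) - 103)² = (14*(-4*(-12)) - 103)² = (14*48 - 103)² = (672 - 103)² = 569² = 323761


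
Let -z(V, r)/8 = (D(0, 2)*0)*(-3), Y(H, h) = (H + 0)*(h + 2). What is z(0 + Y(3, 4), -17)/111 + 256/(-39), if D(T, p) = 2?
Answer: -256/39 ≈ -6.5641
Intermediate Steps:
Y(H, h) = H*(2 + h)
z(V, r) = 0 (z(V, r) = -8*2*0*(-3) = -0*(-3) = -8*0 = 0)
z(0 + Y(3, 4), -17)/111 + 256/(-39) = 0/111 + 256/(-39) = 0*(1/111) + 256*(-1/39) = 0 - 256/39 = -256/39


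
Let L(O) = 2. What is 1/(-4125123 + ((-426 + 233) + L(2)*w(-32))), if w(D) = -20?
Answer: -1/4125356 ≈ -2.4240e-7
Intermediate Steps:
1/(-4125123 + ((-426 + 233) + L(2)*w(-32))) = 1/(-4125123 + ((-426 + 233) + 2*(-20))) = 1/(-4125123 + (-193 - 40)) = 1/(-4125123 - 233) = 1/(-4125356) = -1/4125356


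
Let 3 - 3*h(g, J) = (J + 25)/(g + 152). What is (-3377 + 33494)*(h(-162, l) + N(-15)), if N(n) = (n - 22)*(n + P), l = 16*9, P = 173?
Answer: -1758642059/10 ≈ -1.7586e+8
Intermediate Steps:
l = 144
N(n) = (-22 + n)*(173 + n) (N(n) = (n - 22)*(n + 173) = (-22 + n)*(173 + n))
h(g, J) = 1 - (25 + J)/(3*(152 + g)) (h(g, J) = 1 - (J + 25)/(3*(g + 152)) = 1 - (25 + J)/(3*(152 + g)))
(-3377 + 33494)*(h(-162, l) + N(-15)) = (-3377 + 33494)*((431 - 1*144 + 3*(-162))/(3*(152 - 162)) + (-3806 + (-15)² + 151*(-15))) = 30117*((⅓)*(431 - 144 - 486)/(-10) + (-3806 + 225 - 2265)) = 30117*((⅓)*(-⅒)*(-199) - 5846) = 30117*(199/30 - 5846) = 30117*(-175181/30) = -1758642059/10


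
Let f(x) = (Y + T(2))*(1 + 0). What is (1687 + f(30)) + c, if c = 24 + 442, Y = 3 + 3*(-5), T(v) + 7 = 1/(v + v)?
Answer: 8537/4 ≈ 2134.3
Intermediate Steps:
T(v) = -7 + 1/(2*v) (T(v) = -7 + 1/(v + v) = -7 + 1/(2*v))
Y = -12 (Y = 3 - 15 = -12)
c = 466
f(x) = -75/4 (f(x) = (-12 + (-7 + (½)/2))*(1 + 0) = (-12 + (-7 + (½)*(½)))*1 = (-12 + (-7 + ¼))*1 = (-12 - 27/4)*1 = -75/4*1 = -75/4)
(1687 + f(30)) + c = (1687 - 75/4) + 466 = 6673/4 + 466 = 8537/4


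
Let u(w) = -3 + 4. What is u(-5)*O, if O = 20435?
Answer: 20435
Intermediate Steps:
u(w) = 1
u(-5)*O = 1*20435 = 20435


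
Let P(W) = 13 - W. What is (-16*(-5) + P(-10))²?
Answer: 10609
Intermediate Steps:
(-16*(-5) + P(-10))² = (-16*(-5) + (13 - 1*(-10)))² = (80 + (13 + 10))² = (80 + 23)² = 103² = 10609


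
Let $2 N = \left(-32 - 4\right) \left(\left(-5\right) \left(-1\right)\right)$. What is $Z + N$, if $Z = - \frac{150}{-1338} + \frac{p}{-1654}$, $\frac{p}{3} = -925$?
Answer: $- \frac{32535605}{368842} \approx -88.21$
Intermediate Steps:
$p = -2775$ ($p = 3 \left(-925\right) = -2775$)
$Z = \frac{660175}{368842}$ ($Z = - \frac{150}{-1338} - \frac{2775}{-1654} = \left(-150\right) \left(- \frac{1}{1338}\right) - - \frac{2775}{1654} = \frac{25}{223} + \frac{2775}{1654} = \frac{660175}{368842} \approx 1.7899$)
$N = -90$ ($N = \frac{\left(-32 - 4\right) \left(\left(-5\right) \left(-1\right)\right)}{2} = \frac{\left(-36\right) 5}{2} = \frac{1}{2} \left(-180\right) = -90$)
$Z + N = \frac{660175}{368842} - 90 = - \frac{32535605}{368842}$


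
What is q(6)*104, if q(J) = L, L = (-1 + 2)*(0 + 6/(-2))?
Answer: -312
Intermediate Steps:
L = -3 (L = 1*(0 + 6*(-½)) = 1*(0 - 3) = 1*(-3) = -3)
q(J) = -3
q(6)*104 = -3*104 = -312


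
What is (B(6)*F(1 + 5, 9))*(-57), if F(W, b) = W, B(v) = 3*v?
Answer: -6156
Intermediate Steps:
(B(6)*F(1 + 5, 9))*(-57) = ((3*6)*(1 + 5))*(-57) = (18*6)*(-57) = 108*(-57) = -6156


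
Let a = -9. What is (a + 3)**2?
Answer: 36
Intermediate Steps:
(a + 3)**2 = (-9 + 3)**2 = (-6)**2 = 36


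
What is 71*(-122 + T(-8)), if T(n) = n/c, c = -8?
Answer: -8591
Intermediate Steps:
T(n) = -n/8 (T(n) = n/(-8) = n*(-1/8) = -n/8)
71*(-122 + T(-8)) = 71*(-122 - 1/8*(-8)) = 71*(-122 + 1) = 71*(-121) = -8591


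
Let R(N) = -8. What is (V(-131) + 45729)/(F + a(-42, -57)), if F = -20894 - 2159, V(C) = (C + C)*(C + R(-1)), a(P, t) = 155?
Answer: -82147/22898 ≈ -3.5875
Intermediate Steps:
V(C) = 2*C*(-8 + C) (V(C) = (C + C)*(C - 8) = (2*C)*(-8 + C) = 2*C*(-8 + C))
F = -23053
(V(-131) + 45729)/(F + a(-42, -57)) = (2*(-131)*(-8 - 131) + 45729)/(-23053 + 155) = (2*(-131)*(-139) + 45729)/(-22898) = (36418 + 45729)*(-1/22898) = 82147*(-1/22898) = -82147/22898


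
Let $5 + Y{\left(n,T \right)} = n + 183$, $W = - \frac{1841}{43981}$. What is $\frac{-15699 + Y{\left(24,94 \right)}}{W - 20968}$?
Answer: $\frac{97367651}{131742207} \approx 0.73908$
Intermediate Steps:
$W = - \frac{263}{6283}$ ($W = \left(-1841\right) \frac{1}{43981} = - \frac{263}{6283} \approx -0.041859$)
$Y{\left(n,T \right)} = 178 + n$ ($Y{\left(n,T \right)} = -5 + \left(n + 183\right) = -5 + \left(183 + n\right) = 178 + n$)
$\frac{-15699 + Y{\left(24,94 \right)}}{W - 20968} = \frac{-15699 + \left(178 + 24\right)}{- \frac{263}{6283} - 20968} = \frac{-15699 + 202}{- \frac{131742207}{6283}} = \left(-15497\right) \left(- \frac{6283}{131742207}\right) = \frac{97367651}{131742207}$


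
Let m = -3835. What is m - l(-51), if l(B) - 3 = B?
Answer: -3787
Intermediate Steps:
l(B) = 3 + B
m - l(-51) = -3835 - (3 - 51) = -3835 - 1*(-48) = -3835 + 48 = -3787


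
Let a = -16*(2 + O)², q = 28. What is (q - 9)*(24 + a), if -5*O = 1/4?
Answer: -17499/25 ≈ -699.96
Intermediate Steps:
O = -1/20 (O = -⅕/4 = -⅕*¼ = -1/20 ≈ -0.050000)
a = -1521/25 (a = -16*(2 - 1/20)² = -16*(39/20)² = -16*1521/400 = -1521/25 ≈ -60.840)
(q - 9)*(24 + a) = (28 - 9)*(24 - 1521/25) = 19*(-921/25) = -17499/25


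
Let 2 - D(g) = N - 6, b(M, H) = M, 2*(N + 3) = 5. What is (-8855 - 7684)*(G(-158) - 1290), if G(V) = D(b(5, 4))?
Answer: 42389457/2 ≈ 2.1195e+7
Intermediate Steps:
N = -1/2 (N = -3 + (1/2)*5 = -3 + 5/2 = -1/2 ≈ -0.50000)
D(g) = 17/2 (D(g) = 2 - (-1/2 - 6) = 2 - 1*(-13/2) = 2 + 13/2 = 17/2)
G(V) = 17/2
(-8855 - 7684)*(G(-158) - 1290) = (-8855 - 7684)*(17/2 - 1290) = -16539*(-2563/2) = 42389457/2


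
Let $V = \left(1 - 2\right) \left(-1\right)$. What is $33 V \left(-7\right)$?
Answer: $-231$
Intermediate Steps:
$V = 1$ ($V = \left(-1\right) \left(-1\right) = 1$)
$33 V \left(-7\right) = 33 \cdot 1 \left(-7\right) = 33 \left(-7\right) = -231$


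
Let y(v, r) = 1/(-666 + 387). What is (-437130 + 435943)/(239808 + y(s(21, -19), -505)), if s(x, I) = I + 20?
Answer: -331173/66906431 ≈ -0.0049498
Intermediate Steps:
s(x, I) = 20 + I
y(v, r) = -1/279 (y(v, r) = 1/(-279) = -1/279)
(-437130 + 435943)/(239808 + y(s(21, -19), -505)) = (-437130 + 435943)/(239808 - 1/279) = -1187/66906431/279 = -1187*279/66906431 = -331173/66906431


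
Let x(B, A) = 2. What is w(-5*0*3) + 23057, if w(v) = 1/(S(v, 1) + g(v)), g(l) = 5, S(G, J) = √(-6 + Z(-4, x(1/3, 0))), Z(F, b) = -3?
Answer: 783943/34 - 3*I/34 ≈ 23057.0 - 0.088235*I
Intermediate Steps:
S(G, J) = 3*I (S(G, J) = √(-6 - 3) = √(-9) = 3*I)
w(v) = (5 - 3*I)/34 (w(v) = 1/(3*I + 5) = 1/(5 + 3*I) = (5 - 3*I)/34)
w(-5*0*3) + 23057 = (5/34 - 3*I/34) + 23057 = 783943/34 - 3*I/34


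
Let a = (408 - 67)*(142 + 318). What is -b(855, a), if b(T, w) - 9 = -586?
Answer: 577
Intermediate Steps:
a = 156860 (a = 341*460 = 156860)
b(T, w) = -577 (b(T, w) = 9 - 586 = -577)
-b(855, a) = -1*(-577) = 577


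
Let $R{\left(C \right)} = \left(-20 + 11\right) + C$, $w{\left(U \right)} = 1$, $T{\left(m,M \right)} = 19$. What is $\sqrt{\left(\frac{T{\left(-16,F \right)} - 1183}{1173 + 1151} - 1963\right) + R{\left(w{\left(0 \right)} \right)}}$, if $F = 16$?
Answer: $\frac{29 i \sqrt{791322}}{581} \approx 44.402 i$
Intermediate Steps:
$R{\left(C \right)} = -9 + C$
$\sqrt{\left(\frac{T{\left(-16,F \right)} - 1183}{1173 + 1151} - 1963\right) + R{\left(w{\left(0 \right)} \right)}} = \sqrt{\left(\frac{19 - 1183}{1173 + 1151} - 1963\right) + \left(-9 + 1\right)} = \sqrt{\left(- \frac{1164}{2324} - 1963\right) - 8} = \sqrt{\left(\left(-1164\right) \frac{1}{2324} - 1963\right) - 8} = \sqrt{\left(- \frac{291}{581} - 1963\right) - 8} = \sqrt{- \frac{1140794}{581} - 8} = \sqrt{- \frac{1145442}{581}} = \frac{29 i \sqrt{791322}}{581}$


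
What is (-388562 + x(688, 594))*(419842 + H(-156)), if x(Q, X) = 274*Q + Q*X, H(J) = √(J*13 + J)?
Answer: 87588277724 + 417244*I*√546 ≈ 8.7588e+10 + 9.7496e+6*I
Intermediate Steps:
H(J) = √14*√J (H(J) = √(13*J + J) = √(14*J) = √14*√J)
(-388562 + x(688, 594))*(419842 + H(-156)) = (-388562 + 688*(274 + 594))*(419842 + √14*√(-156)) = (-388562 + 688*868)*(419842 + √14*(2*I*√39)) = (-388562 + 597184)*(419842 + 2*I*√546) = 208622*(419842 + 2*I*√546) = 87588277724 + 417244*I*√546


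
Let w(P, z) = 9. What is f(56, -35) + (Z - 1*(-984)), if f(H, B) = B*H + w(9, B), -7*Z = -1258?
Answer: -5511/7 ≈ -787.29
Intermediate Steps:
Z = 1258/7 (Z = -⅐*(-1258) = 1258/7 ≈ 179.71)
f(H, B) = 9 + B*H (f(H, B) = B*H + 9 = 9 + B*H)
f(56, -35) + (Z - 1*(-984)) = (9 - 35*56) + (1258/7 - 1*(-984)) = (9 - 1960) + (1258/7 + 984) = -1951 + 8146/7 = -5511/7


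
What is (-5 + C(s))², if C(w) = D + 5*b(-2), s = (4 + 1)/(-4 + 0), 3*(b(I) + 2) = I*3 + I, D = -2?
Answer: 8281/9 ≈ 920.11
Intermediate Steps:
b(I) = -2 + 4*I/3 (b(I) = -2 + (I*3 + I)/3 = -2 + (3*I + I)/3 = -2 + (4*I)/3 = -2 + 4*I/3)
s = -5/4 (s = 5/(-4) = 5*(-¼) = -5/4 ≈ -1.2500)
C(w) = -76/3 (C(w) = -2 + 5*(-2 + (4/3)*(-2)) = -2 + 5*(-2 - 8/3) = -2 + 5*(-14/3) = -2 - 70/3 = -76/3)
(-5 + C(s))² = (-5 - 76/3)² = (-91/3)² = 8281/9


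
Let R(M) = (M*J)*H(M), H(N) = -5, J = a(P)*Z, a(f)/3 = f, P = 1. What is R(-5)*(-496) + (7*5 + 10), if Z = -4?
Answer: 148845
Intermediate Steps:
a(f) = 3*f
J = -12 (J = (3*1)*(-4) = 3*(-4) = -12)
R(M) = 60*M (R(M) = (M*(-12))*(-5) = -12*M*(-5) = 60*M)
R(-5)*(-496) + (7*5 + 10) = (60*(-5))*(-496) + (7*5 + 10) = -300*(-496) + (35 + 10) = 148800 + 45 = 148845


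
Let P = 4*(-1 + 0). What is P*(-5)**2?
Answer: -100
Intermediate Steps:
P = -4 (P = 4*(-1) = -4)
P*(-5)**2 = -4*(-5)**2 = -4*25 = -100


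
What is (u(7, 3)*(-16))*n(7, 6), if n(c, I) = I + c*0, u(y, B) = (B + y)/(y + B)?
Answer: -96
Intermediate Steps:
u(y, B) = 1 (u(y, B) = (B + y)/(B + y) = 1)
n(c, I) = I (n(c, I) = I + 0 = I)
(u(7, 3)*(-16))*n(7, 6) = (1*(-16))*6 = -16*6 = -96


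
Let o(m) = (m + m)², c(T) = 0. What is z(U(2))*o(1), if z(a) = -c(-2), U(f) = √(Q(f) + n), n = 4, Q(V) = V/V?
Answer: 0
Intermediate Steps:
Q(V) = 1
U(f) = √5 (U(f) = √(1 + 4) = √5)
z(a) = 0 (z(a) = -1*0 = 0)
o(m) = 4*m² (o(m) = (2*m)² = 4*m²)
z(U(2))*o(1) = 0*(4*1²) = 0*(4*1) = 0*4 = 0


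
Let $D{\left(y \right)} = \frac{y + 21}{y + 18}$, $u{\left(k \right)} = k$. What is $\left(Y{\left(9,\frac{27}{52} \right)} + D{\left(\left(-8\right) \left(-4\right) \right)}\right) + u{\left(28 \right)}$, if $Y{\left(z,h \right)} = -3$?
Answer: $\frac{1303}{50} \approx 26.06$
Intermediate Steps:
$D{\left(y \right)} = \frac{21 + y}{18 + y}$
$\left(Y{\left(9,\frac{27}{52} \right)} + D{\left(\left(-8\right) \left(-4\right) \right)}\right) + u{\left(28 \right)} = \left(-3 + \frac{21 - -32}{18 - -32}\right) + 28 = \left(-3 + \frac{21 + 32}{18 + 32}\right) + 28 = \left(-3 + \frac{1}{50} \cdot 53\right) + 28 = \left(-3 + \frac{53}{50}\right) + 28 = - \frac{97}{50} + 28 = \frac{1303}{50}$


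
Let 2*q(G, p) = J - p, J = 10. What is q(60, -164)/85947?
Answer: 29/28649 ≈ 0.0010123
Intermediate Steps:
q(G, p) = 5 - p/2 (q(G, p) = (10 - p)/2 = 5 - p/2)
q(60, -164)/85947 = (5 - ½*(-164))/85947 = (5 + 82)*(1/85947) = 87*(1/85947) = 29/28649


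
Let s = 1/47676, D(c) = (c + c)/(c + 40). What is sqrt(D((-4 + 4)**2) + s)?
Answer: sqrt(11919)/23838 ≈ 0.0045798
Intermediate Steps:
D(c) = 2*c/(40 + c) (D(c) = (2*c)/(40 + c) = 2*c/(40 + c))
s = 1/47676 ≈ 2.0975e-5
sqrt(D((-4 + 4)**2) + s) = sqrt(2*(-4 + 4)**2/(40 + (-4 + 4)**2) + 1/47676) = sqrt(2*0**2/(40 + 0**2) + 1/47676) = sqrt(2*0/(40 + 0) + 1/47676) = sqrt(2*0/40 + 1/47676) = sqrt(2*0*(1/40) + 1/47676) = sqrt(0 + 1/47676) = sqrt(1/47676) = sqrt(11919)/23838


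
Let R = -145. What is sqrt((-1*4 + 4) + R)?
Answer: I*sqrt(145) ≈ 12.042*I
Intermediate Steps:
sqrt((-1*4 + 4) + R) = sqrt((-1*4 + 4) - 145) = sqrt((-4 + 4) - 145) = sqrt(0 - 145) = sqrt(-145) = I*sqrt(145)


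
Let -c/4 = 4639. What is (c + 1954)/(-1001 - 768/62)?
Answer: 514662/31415 ≈ 16.383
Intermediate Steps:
c = -18556 (c = -4*4639 = -18556)
(c + 1954)/(-1001 - 768/62) = (-18556 + 1954)/(-1001 - 768/62) = -16602/(-1001 - 768/62) = -16602/(-1001 - 12*32/31) = -16602/(-1001 - 384/31) = -16602/(-31415/31) = -16602*(-31/31415) = 514662/31415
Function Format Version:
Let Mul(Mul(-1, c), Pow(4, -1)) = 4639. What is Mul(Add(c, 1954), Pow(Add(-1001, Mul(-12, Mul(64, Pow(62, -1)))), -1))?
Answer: Rational(514662, 31415) ≈ 16.383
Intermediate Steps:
c = -18556 (c = Mul(-4, 4639) = -18556)
Mul(Add(c, 1954), Pow(Add(-1001, Mul(-12, Mul(64, Pow(62, -1)))), -1)) = Mul(Add(-18556, 1954), Pow(Add(-1001, Mul(-12, Mul(64, Pow(62, -1)))), -1)) = Mul(-16602, Pow(Add(-1001, Mul(-12, Mul(64, Rational(1, 62)))), -1)) = Mul(-16602, Pow(Add(-1001, Mul(-12, Rational(32, 31))), -1)) = Mul(-16602, Pow(Add(-1001, Rational(-384, 31)), -1)) = Mul(-16602, Pow(Rational(-31415, 31), -1)) = Mul(-16602, Rational(-31, 31415)) = Rational(514662, 31415)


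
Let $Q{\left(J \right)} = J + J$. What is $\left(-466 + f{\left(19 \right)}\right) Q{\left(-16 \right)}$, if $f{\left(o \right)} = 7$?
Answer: $14688$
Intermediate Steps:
$Q{\left(J \right)} = 2 J$
$\left(-466 + f{\left(19 \right)}\right) Q{\left(-16 \right)} = \left(-466 + 7\right) 2 \left(-16\right) = \left(-459\right) \left(-32\right) = 14688$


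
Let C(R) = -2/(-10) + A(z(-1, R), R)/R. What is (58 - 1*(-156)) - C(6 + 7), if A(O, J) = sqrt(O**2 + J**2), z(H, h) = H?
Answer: 1069/5 - sqrt(170)/13 ≈ 212.80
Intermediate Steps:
A(O, J) = sqrt(J**2 + O**2)
C(R) = 1/5 + sqrt(1 + R**2)/R (C(R) = -2/(-10) + sqrt(R**2 + (-1)**2)/R = -2*(-1/10) + sqrt(R**2 + 1)/R = 1/5 + sqrt(1 + R**2)/R)
(58 - 1*(-156)) - C(6 + 7) = (58 - 1*(-156)) - (sqrt(1 + (6 + 7)**2) + (6 + 7)/5)/(6 + 7) = (58 + 156) - (sqrt(1 + 13**2) + (1/5)*13)/13 = 214 - (sqrt(1 + 169) + 13/5)/13 = 214 - (sqrt(170) + 13/5)/13 = 214 - (13/5 + sqrt(170))/13 = 214 - (1/5 + sqrt(170)/13) = 214 + (-1/5 - sqrt(170)/13) = 1069/5 - sqrt(170)/13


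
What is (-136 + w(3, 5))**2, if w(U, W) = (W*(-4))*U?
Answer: 38416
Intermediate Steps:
w(U, W) = -4*U*W (w(U, W) = (-4*W)*U = -4*U*W)
(-136 + w(3, 5))**2 = (-136 - 4*3*5)**2 = (-136 - 60)**2 = (-196)**2 = 38416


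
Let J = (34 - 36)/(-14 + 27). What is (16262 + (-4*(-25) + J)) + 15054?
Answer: 408406/13 ≈ 31416.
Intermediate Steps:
J = -2/13 ≈ -0.15385
(16262 + (-4*(-25) + J)) + 15054 = (16262 + (-4*(-25) - 2/13)) + 15054 = (16262 + (100 - 2/13)) + 15054 = (16262 + 1298/13) + 15054 = 212704/13 + 15054 = 408406/13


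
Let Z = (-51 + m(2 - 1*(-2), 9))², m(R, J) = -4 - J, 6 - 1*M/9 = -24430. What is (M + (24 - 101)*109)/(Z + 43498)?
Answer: 211531/47594 ≈ 4.4445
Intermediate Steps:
M = 219924 (M = 54 - 9*(-24430) = 54 + 219870 = 219924)
Z = 4096 (Z = (-51 + (-4 - 1*9))² = (-51 + (-4 - 9))² = (-51 - 13)² = (-64)² = 4096)
(M + (24 - 101)*109)/(Z + 43498) = (219924 + (24 - 101)*109)/(4096 + 43498) = (219924 - 77*109)/47594 = (219924 - 8393)*(1/47594) = 211531*(1/47594) = 211531/47594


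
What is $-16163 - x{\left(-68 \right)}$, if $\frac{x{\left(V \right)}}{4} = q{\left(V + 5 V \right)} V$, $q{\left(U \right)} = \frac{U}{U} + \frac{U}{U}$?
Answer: $-15619$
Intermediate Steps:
$q{\left(U \right)} = 2$ ($q{\left(U \right)} = 1 + 1 = 2$)
$x{\left(V \right)} = 8 V$ ($x{\left(V \right)} = 4 \cdot 2 V = 8 V$)
$-16163 - x{\left(-68 \right)} = -16163 - 8 \left(-68\right) = -16163 - -544 = -16163 + 544 = -15619$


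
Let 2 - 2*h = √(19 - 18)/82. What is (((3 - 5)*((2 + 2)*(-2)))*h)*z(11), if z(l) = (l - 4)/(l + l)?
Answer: 2282/451 ≈ 5.0599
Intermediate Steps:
z(l) = (-4 + l)/(2*l) (z(l) = (-4 + l)/((2*l)) = (-4 + l)*(1/(2*l)) = (-4 + l)/(2*l))
h = 163/164 (h = 1 - √(19 - 18)/(2*82) = 1 - √1/(2*82) = 1 - 1/(2*82) = 1 - ½*1/82 = 1 - 1/164 = 163/164 ≈ 0.99390)
(((3 - 5)*((2 + 2)*(-2)))*h)*z(11) = (((3 - 5)*((2 + 2)*(-2)))*(163/164))*((½)*(-4 + 11)/11) = (-8*(-2)*(163/164))*((½)*(1/11)*7) = (-2*(-8)*(163/164))*(7/22) = (16*(163/164))*(7/22) = (652/41)*(7/22) = 2282/451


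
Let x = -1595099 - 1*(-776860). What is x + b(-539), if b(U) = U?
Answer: -818778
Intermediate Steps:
x = -818239 (x = -1595099 + 776860 = -818239)
x + b(-539) = -818239 - 539 = -818778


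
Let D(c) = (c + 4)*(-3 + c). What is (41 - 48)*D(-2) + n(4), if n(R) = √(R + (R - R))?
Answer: 72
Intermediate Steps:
n(R) = √R (n(R) = √(R + 0) = √R)
D(c) = (-3 + c)*(4 + c) (D(c) = (4 + c)*(-3 + c) = (-3 + c)*(4 + c))
(41 - 48)*D(-2) + n(4) = (41 - 48)*(-12 - 2 + (-2)²) + √4 = -7*(-12 - 2 + 4) + 2 = -7*(-10) + 2 = 70 + 2 = 72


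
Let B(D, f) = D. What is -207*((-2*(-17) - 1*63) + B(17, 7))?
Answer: 2484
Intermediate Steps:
-207*((-2*(-17) - 1*63) + B(17, 7)) = -207*((-2*(-17) - 1*63) + 17) = -207*((34 - 63) + 17) = -207*(-29 + 17) = -207*(-12) = 2484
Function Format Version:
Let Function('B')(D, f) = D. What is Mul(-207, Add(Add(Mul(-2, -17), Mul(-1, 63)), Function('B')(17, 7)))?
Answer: 2484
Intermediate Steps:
Mul(-207, Add(Add(Mul(-2, -17), Mul(-1, 63)), Function('B')(17, 7))) = Mul(-207, Add(Add(Mul(-2, -17), Mul(-1, 63)), 17)) = Mul(-207, Add(Add(34, -63), 17)) = Mul(-207, Add(-29, 17)) = Mul(-207, -12) = 2484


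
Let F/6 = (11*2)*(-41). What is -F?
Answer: 5412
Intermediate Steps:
F = -5412 (F = 6*((11*2)*(-41)) = 6*(22*(-41)) = 6*(-902) = -5412)
-F = -1*(-5412) = 5412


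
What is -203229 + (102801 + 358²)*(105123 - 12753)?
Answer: 21334033821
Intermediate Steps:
-203229 + (102801 + 358²)*(105123 - 12753) = -203229 + (102801 + 128164)*92370 = -203229 + 230965*92370 = -203229 + 21334237050 = 21334033821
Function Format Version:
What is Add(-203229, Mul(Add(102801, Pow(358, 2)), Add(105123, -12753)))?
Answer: 21334033821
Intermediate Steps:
Add(-203229, Mul(Add(102801, Pow(358, 2)), Add(105123, -12753))) = Add(-203229, Mul(Add(102801, 128164), 92370)) = Add(-203229, Mul(230965, 92370)) = Add(-203229, 21334237050) = 21334033821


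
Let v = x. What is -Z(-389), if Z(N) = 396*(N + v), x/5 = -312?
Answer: 771804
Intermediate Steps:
x = -1560 (x = 5*(-312) = -1560)
v = -1560
Z(N) = -617760 + 396*N (Z(N) = 396*(N - 1560) = 396*(-1560 + N) = -617760 + 396*N)
-Z(-389) = -(-617760 + 396*(-389)) = -(-617760 - 154044) = -1*(-771804) = 771804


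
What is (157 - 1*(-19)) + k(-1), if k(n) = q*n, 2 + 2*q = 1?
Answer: 353/2 ≈ 176.50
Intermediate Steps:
q = -½ (q = -1 + (½)*1 = -1 + ½ = -½ ≈ -0.50000)
k(n) = -n/2
(157 - 1*(-19)) + k(-1) = (157 - 1*(-19)) - ½*(-1) = (157 + 19) + ½ = 176 + ½ = 353/2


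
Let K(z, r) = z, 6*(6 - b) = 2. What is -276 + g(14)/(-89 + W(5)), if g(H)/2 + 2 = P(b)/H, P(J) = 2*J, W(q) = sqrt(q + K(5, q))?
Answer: -45847706/166131 + 50*sqrt(10)/166131 ≈ -275.97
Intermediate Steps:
b = 17/3 (b = 6 - 1/6*2 = 6 - 1/3 = 17/3 ≈ 5.6667)
W(q) = sqrt(5 + q) (W(q) = sqrt(q + 5) = sqrt(5 + q))
g(H) = -4 + 68/(3*H) (g(H) = -4 + 2*((2*(17/3))/H) = -4 + 2*(34/(3*H)) = -4 + 68/(3*H))
-276 + g(14)/(-89 + W(5)) = -276 + (-4 + (68/3)/14)/(-89 + sqrt(5 + 5)) = -276 + (-4 + (68/3)*(1/14))/(-89 + sqrt(10)) = -276 + (-4 + 34/21)/(-89 + sqrt(10)) = -276 - 50/21/(-89 + sqrt(10)) = -276 - 50/(21*(-89 + sqrt(10)))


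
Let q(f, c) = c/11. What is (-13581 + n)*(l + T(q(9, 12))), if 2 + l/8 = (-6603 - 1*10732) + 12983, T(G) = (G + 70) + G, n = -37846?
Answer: 19663524866/11 ≈ 1.7876e+9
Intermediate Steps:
q(f, c) = c/11 (q(f, c) = c*(1/11) = c/11)
T(G) = 70 + 2*G (T(G) = (70 + G) + G = 70 + 2*G)
l = -34832 (l = -16 + 8*((-6603 - 1*10732) + 12983) = -16 + 8*((-6603 - 10732) + 12983) = -16 + 8*(-17335 + 12983) = -16 + 8*(-4352) = -16 - 34816 = -34832)
(-13581 + n)*(l + T(q(9, 12))) = (-13581 - 37846)*(-34832 + (70 + 2*((1/11)*12))) = -51427*(-34832 + (70 + 2*(12/11))) = -51427*(-34832 + (70 + 24/11)) = -51427*(-34832 + 794/11) = -51427*(-382358/11) = 19663524866/11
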